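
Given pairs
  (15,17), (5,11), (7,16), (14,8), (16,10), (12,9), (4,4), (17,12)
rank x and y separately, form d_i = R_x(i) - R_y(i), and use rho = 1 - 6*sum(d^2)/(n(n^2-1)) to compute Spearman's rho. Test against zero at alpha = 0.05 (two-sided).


Step 1: Rank x and y separately (midranks; no ties here).
rank(x): 15->6, 5->2, 7->3, 14->5, 16->7, 12->4, 4->1, 17->8
rank(y): 17->8, 11->5, 16->7, 8->2, 10->4, 9->3, 4->1, 12->6
Step 2: d_i = R_x(i) - R_y(i); compute d_i^2.
  (6-8)^2=4, (2-5)^2=9, (3-7)^2=16, (5-2)^2=9, (7-4)^2=9, (4-3)^2=1, (1-1)^2=0, (8-6)^2=4
sum(d^2) = 52.
Step 3: rho = 1 - 6*52 / (8*(8^2 - 1)) = 1 - 312/504 = 0.380952.
Step 4: Under H0, t = rho * sqrt((n-2)/(1-rho^2)) = 1.0092 ~ t(6).
Step 5: Two-sided p-value from the t-distribution with 6 df = 0.351813.
Step 6: alpha = 0.05. fail to reject H0.

rho = 0.3810, p = 0.351813, fail to reject H0 at alpha = 0.05.


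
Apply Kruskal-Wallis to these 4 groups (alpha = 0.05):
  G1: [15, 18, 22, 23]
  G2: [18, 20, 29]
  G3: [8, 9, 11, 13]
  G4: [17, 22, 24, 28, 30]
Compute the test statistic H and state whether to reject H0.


Step 1: Combine all N = 16 observations and assign midranks.
sorted (value, group, rank): (8,G3,1), (9,G3,2), (11,G3,3), (13,G3,4), (15,G1,5), (17,G4,6), (18,G1,7.5), (18,G2,7.5), (20,G2,9), (22,G1,10.5), (22,G4,10.5), (23,G1,12), (24,G4,13), (28,G4,14), (29,G2,15), (30,G4,16)
Step 2: Sum ranks within each group.
R_1 = 35 (n_1 = 4)
R_2 = 31.5 (n_2 = 3)
R_3 = 10 (n_3 = 4)
R_4 = 59.5 (n_4 = 5)
Step 3: H = 12/(N(N+1)) * sum(R_i^2/n_i) - 3(N+1)
     = 12/(16*17) * (35^2/4 + 31.5^2/3 + 10^2/4 + 59.5^2/5) - 3*17
     = 0.044118 * 1370.05 - 51
     = 9.443382.
Step 4: Ties present; correction factor C = 1 - 12/(16^3 - 16) = 0.997059. Corrected H = 9.443382 / 0.997059 = 9.471239.
Step 5: Under H0, H ~ chi^2(3); p-value = 0.023639.
Step 6: alpha = 0.05. reject H0.

H = 9.4712, df = 3, p = 0.023639, reject H0.


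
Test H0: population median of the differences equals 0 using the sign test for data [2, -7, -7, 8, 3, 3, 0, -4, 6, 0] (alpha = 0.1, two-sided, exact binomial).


Step 1: Discard zero differences. Original n = 10; n_eff = number of nonzero differences = 8.
Nonzero differences (with sign): +2, -7, -7, +8, +3, +3, -4, +6
Step 2: Count signs: positive = 5, negative = 3.
Step 3: Under H0: P(positive) = 0.5, so the number of positives S ~ Bin(8, 0.5).
Step 4: Two-sided exact p-value = sum of Bin(8,0.5) probabilities at or below the observed probability = 0.726562.
Step 5: alpha = 0.1. fail to reject H0.

n_eff = 8, pos = 5, neg = 3, p = 0.726562, fail to reject H0.


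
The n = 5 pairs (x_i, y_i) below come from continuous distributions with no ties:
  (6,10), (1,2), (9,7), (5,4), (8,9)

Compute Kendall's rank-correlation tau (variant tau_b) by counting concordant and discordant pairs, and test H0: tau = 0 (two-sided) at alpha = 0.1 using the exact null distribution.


Step 1: Enumerate the 10 unordered pairs (i,j) with i<j and classify each by sign(x_j-x_i) * sign(y_j-y_i).
  (1,2):dx=-5,dy=-8->C; (1,3):dx=+3,dy=-3->D; (1,4):dx=-1,dy=-6->C; (1,5):dx=+2,dy=-1->D
  (2,3):dx=+8,dy=+5->C; (2,4):dx=+4,dy=+2->C; (2,5):dx=+7,dy=+7->C; (3,4):dx=-4,dy=-3->C
  (3,5):dx=-1,dy=+2->D; (4,5):dx=+3,dy=+5->C
Step 2: C = 7, D = 3, total pairs = 10.
Step 3: tau = (C - D)/(n(n-1)/2) = (7 - 3)/10 = 0.400000.
Step 4: Exact two-sided p-value (enumerate n! = 120 permutations of y under H0): p = 0.483333.
Step 5: alpha = 0.1. fail to reject H0.

tau_b = 0.4000 (C=7, D=3), p = 0.483333, fail to reject H0.


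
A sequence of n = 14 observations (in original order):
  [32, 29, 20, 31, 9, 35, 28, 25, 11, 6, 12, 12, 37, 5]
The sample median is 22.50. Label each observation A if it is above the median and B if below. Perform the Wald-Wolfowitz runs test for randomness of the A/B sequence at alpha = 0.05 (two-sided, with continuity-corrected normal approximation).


Step 1: Compute median = 22.50; label A = above, B = below.
Labels in order: AABABAAABBBBAB  (n_A = 7, n_B = 7)
Step 2: Count runs R = 8.
Step 3: Under H0 (random ordering), E[R] = 2*n_A*n_B/(n_A+n_B) + 1 = 2*7*7/14 + 1 = 8.0000.
        Var[R] = 2*n_A*n_B*(2*n_A*n_B - n_A - n_B) / ((n_A+n_B)^2 * (n_A+n_B-1)) = 8232/2548 = 3.2308.
        SD[R] = 1.7974.
Step 4: R = E[R], so z = 0 with no continuity correction.
Step 5: Two-sided p-value via normal approximation = 2*(1 - Phi(|z|)) = 1.000000.
Step 6: alpha = 0.05. fail to reject H0.

R = 8, z = 0.0000, p = 1.000000, fail to reject H0.


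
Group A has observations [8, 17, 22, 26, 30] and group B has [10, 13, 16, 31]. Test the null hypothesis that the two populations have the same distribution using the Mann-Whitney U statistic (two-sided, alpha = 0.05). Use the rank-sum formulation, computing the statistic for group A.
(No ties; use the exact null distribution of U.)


Step 1: Combine and sort all 9 observations; assign midranks.
sorted (value, group): (8,X), (10,Y), (13,Y), (16,Y), (17,X), (22,X), (26,X), (30,X), (31,Y)
ranks: 8->1, 10->2, 13->3, 16->4, 17->5, 22->6, 26->7, 30->8, 31->9
Step 2: Rank sum for X: R1 = 1 + 5 + 6 + 7 + 8 = 27.
Step 3: U_X = R1 - n1(n1+1)/2 = 27 - 5*6/2 = 27 - 15 = 12.
       U_Y = n1*n2 - U_X = 20 - 12 = 8.
Step 4: No ties, so the exact null distribution of U (based on enumerating the C(9,5) = 126 equally likely rank assignments) gives the two-sided p-value.
Step 5: p-value = 0.730159; compare to alpha = 0.05. fail to reject H0.

U_X = 12, p = 0.730159, fail to reject H0 at alpha = 0.05.


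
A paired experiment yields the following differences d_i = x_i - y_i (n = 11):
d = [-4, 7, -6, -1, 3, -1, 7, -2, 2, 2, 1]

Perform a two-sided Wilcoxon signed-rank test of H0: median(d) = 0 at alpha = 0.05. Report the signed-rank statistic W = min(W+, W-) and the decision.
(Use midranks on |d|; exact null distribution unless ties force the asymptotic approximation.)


Step 1: Drop any zero differences (none here) and take |d_i|.
|d| = [4, 7, 6, 1, 3, 1, 7, 2, 2, 2, 1]
Step 2: Midrank |d_i| (ties get averaged ranks).
ranks: |4|->8, |7|->10.5, |6|->9, |1|->2, |3|->7, |1|->2, |7|->10.5, |2|->5, |2|->5, |2|->5, |1|->2
Step 3: Attach original signs; sum ranks with positive sign and with negative sign.
W+ = 10.5 + 7 + 10.5 + 5 + 5 + 2 = 40
W- = 8 + 9 + 2 + 2 + 5 = 26
(Check: W+ + W- = 66 should equal n(n+1)/2 = 66.)
Step 4: Test statistic W = min(W+, W-) = 26.
Step 5: Ties in |d|, so use the tie-corrected normal approximation.
        E[W] = n(n+1)/4 = 11*12/4 = 33.
        Tie groups: |d|=1 (t=3), |d|=2 (t=3), |d|=7 (t=2); sum(t^3 - t) = 54.
        Var[W] = n(n+1)(2n+1)/24 - sum(t^3-t)/48 = 3036/24 - 54/48 = 125.375.
        z = (W - E[W]) / sqrt(Var[W]) = (26 - 33) / 11.1971 = -0.6252.
        Two-sided p = 2*Phi(z) = 0.531865.
Step 6: alpha = 0.05. fail to reject H0.

W+ = 40, W- = 26, W = min = 26, p = 0.531865, fail to reject H0.


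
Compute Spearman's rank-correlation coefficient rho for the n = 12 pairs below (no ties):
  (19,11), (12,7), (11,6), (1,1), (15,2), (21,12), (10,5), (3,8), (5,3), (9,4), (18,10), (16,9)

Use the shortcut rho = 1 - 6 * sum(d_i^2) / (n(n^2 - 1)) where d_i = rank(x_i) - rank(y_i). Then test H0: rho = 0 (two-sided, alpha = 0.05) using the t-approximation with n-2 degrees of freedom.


Step 1: Rank x and y separately (midranks; no ties here).
rank(x): 19->11, 12->7, 11->6, 1->1, 15->8, 21->12, 10->5, 3->2, 5->3, 9->4, 18->10, 16->9
rank(y): 11->11, 7->7, 6->6, 1->1, 2->2, 12->12, 5->5, 8->8, 3->3, 4->4, 10->10, 9->9
Step 2: d_i = R_x(i) - R_y(i); compute d_i^2.
  (11-11)^2=0, (7-7)^2=0, (6-6)^2=0, (1-1)^2=0, (8-2)^2=36, (12-12)^2=0, (5-5)^2=0, (2-8)^2=36, (3-3)^2=0, (4-4)^2=0, (10-10)^2=0, (9-9)^2=0
sum(d^2) = 72.
Step 3: rho = 1 - 6*72 / (12*(12^2 - 1)) = 1 - 432/1716 = 0.748252.
Step 4: Under H0, t = rho * sqrt((n-2)/(1-rho^2)) = 3.5667 ~ t(10).
Step 5: Two-sided p-value from the t-distribution with 10 df = 0.005124.
Step 6: alpha = 0.05. reject H0.

rho = 0.7483, p = 0.005124, reject H0 at alpha = 0.05.


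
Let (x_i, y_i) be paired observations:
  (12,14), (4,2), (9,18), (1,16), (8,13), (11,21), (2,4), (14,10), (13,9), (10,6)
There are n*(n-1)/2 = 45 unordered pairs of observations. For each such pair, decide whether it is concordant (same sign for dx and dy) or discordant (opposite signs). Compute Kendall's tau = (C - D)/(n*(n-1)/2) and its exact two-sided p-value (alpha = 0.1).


Step 1: Enumerate the 45 unordered pairs (i,j) with i<j and classify each by sign(x_j-x_i) * sign(y_j-y_i).
  (1,2):dx=-8,dy=-12->C; (1,3):dx=-3,dy=+4->D; (1,4):dx=-11,dy=+2->D; (1,5):dx=-4,dy=-1->C
  (1,6):dx=-1,dy=+7->D; (1,7):dx=-10,dy=-10->C; (1,8):dx=+2,dy=-4->D; (1,9):dx=+1,dy=-5->D
  (1,10):dx=-2,dy=-8->C; (2,3):dx=+5,dy=+16->C; (2,4):dx=-3,dy=+14->D; (2,5):dx=+4,dy=+11->C
  (2,6):dx=+7,dy=+19->C; (2,7):dx=-2,dy=+2->D; (2,8):dx=+10,dy=+8->C; (2,9):dx=+9,dy=+7->C
  (2,10):dx=+6,dy=+4->C; (3,4):dx=-8,dy=-2->C; (3,5):dx=-1,dy=-5->C; (3,6):dx=+2,dy=+3->C
  (3,7):dx=-7,dy=-14->C; (3,8):dx=+5,dy=-8->D; (3,9):dx=+4,dy=-9->D; (3,10):dx=+1,dy=-12->D
  (4,5):dx=+7,dy=-3->D; (4,6):dx=+10,dy=+5->C; (4,7):dx=+1,dy=-12->D; (4,8):dx=+13,dy=-6->D
  (4,9):dx=+12,dy=-7->D; (4,10):dx=+9,dy=-10->D; (5,6):dx=+3,dy=+8->C; (5,7):dx=-6,dy=-9->C
  (5,8):dx=+6,dy=-3->D; (5,9):dx=+5,dy=-4->D; (5,10):dx=+2,dy=-7->D; (6,7):dx=-9,dy=-17->C
  (6,8):dx=+3,dy=-11->D; (6,9):dx=+2,dy=-12->D; (6,10):dx=-1,dy=-15->C; (7,8):dx=+12,dy=+6->C
  (7,9):dx=+11,dy=+5->C; (7,10):dx=+8,dy=+2->C; (8,9):dx=-1,dy=-1->C; (8,10):dx=-4,dy=-4->C
  (9,10):dx=-3,dy=-3->C
Step 2: C = 25, D = 20, total pairs = 45.
Step 3: tau = (C - D)/(n(n-1)/2) = (25 - 20)/45 = 0.111111.
Step 4: Exact two-sided p-value (enumerate n! = 3628800 permutations of y under H0): p = 0.727490.
Step 5: alpha = 0.1. fail to reject H0.

tau_b = 0.1111 (C=25, D=20), p = 0.727490, fail to reject H0.


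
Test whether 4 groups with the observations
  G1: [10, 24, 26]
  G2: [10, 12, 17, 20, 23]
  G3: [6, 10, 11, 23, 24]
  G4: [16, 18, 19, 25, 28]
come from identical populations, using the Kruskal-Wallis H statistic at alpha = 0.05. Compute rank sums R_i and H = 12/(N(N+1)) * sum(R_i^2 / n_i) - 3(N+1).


Step 1: Combine all N = 18 observations and assign midranks.
sorted (value, group, rank): (6,G3,1), (10,G1,3), (10,G2,3), (10,G3,3), (11,G3,5), (12,G2,6), (16,G4,7), (17,G2,8), (18,G4,9), (19,G4,10), (20,G2,11), (23,G2,12.5), (23,G3,12.5), (24,G1,14.5), (24,G3,14.5), (25,G4,16), (26,G1,17), (28,G4,18)
Step 2: Sum ranks within each group.
R_1 = 34.5 (n_1 = 3)
R_2 = 40.5 (n_2 = 5)
R_3 = 36 (n_3 = 5)
R_4 = 60 (n_4 = 5)
Step 3: H = 12/(N(N+1)) * sum(R_i^2/n_i) - 3(N+1)
     = 12/(18*19) * (34.5^2/3 + 40.5^2/5 + 36^2/5 + 60^2/5) - 3*19
     = 0.035088 * 1704 - 57
     = 2.789474.
Step 4: Ties present; correction factor C = 1 - 36/(18^3 - 18) = 0.993808. Corrected H = 2.789474 / 0.993808 = 2.806854.
Step 5: Under H0, H ~ chi^2(3); p-value = 0.422373.
Step 6: alpha = 0.05. fail to reject H0.

H = 2.8069, df = 3, p = 0.422373, fail to reject H0.


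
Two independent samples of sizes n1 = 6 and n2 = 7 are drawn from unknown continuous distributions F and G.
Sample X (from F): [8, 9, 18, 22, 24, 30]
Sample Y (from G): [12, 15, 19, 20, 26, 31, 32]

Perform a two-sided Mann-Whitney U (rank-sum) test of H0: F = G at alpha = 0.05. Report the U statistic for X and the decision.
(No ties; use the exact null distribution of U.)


Step 1: Combine and sort all 13 observations; assign midranks.
sorted (value, group): (8,X), (9,X), (12,Y), (15,Y), (18,X), (19,Y), (20,Y), (22,X), (24,X), (26,Y), (30,X), (31,Y), (32,Y)
ranks: 8->1, 9->2, 12->3, 15->4, 18->5, 19->6, 20->7, 22->8, 24->9, 26->10, 30->11, 31->12, 32->13
Step 2: Rank sum for X: R1 = 1 + 2 + 5 + 8 + 9 + 11 = 36.
Step 3: U_X = R1 - n1(n1+1)/2 = 36 - 6*7/2 = 36 - 21 = 15.
       U_Y = n1*n2 - U_X = 42 - 15 = 27.
Step 4: No ties, so the exact null distribution of U (based on enumerating the C(13,6) = 1716 equally likely rank assignments) gives the two-sided p-value.
Step 5: p-value = 0.445221; compare to alpha = 0.05. fail to reject H0.

U_X = 15, p = 0.445221, fail to reject H0 at alpha = 0.05.


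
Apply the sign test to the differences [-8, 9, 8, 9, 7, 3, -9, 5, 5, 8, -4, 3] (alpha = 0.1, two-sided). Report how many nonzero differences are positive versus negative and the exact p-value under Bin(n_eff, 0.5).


Step 1: Discard zero differences. Original n = 12; n_eff = number of nonzero differences = 12.
Nonzero differences (with sign): -8, +9, +8, +9, +7, +3, -9, +5, +5, +8, -4, +3
Step 2: Count signs: positive = 9, negative = 3.
Step 3: Under H0: P(positive) = 0.5, so the number of positives S ~ Bin(12, 0.5).
Step 4: Two-sided exact p-value = sum of Bin(12,0.5) probabilities at or below the observed probability = 0.145996.
Step 5: alpha = 0.1. fail to reject H0.

n_eff = 12, pos = 9, neg = 3, p = 0.145996, fail to reject H0.


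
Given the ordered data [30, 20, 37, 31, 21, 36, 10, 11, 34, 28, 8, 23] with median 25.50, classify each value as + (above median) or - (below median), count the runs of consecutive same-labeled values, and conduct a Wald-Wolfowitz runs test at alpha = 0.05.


Step 1: Compute median = 25.50; label A = above, B = below.
Labels in order: ABAABABBAABB  (n_A = 6, n_B = 6)
Step 2: Count runs R = 8.
Step 3: Under H0 (random ordering), E[R] = 2*n_A*n_B/(n_A+n_B) + 1 = 2*6*6/12 + 1 = 7.0000.
        Var[R] = 2*n_A*n_B*(2*n_A*n_B - n_A - n_B) / ((n_A+n_B)^2 * (n_A+n_B-1)) = 4320/1584 = 2.7273.
        SD[R] = 1.6514.
Step 4: Continuity-corrected z = (R - 0.5 - E[R]) / SD[R] = (8 - 0.5 - 7.0000) / 1.6514 = 0.3028.
Step 5: Two-sided p-value via normal approximation = 2*(1 - Phi(|z|)) = 0.762069.
Step 6: alpha = 0.05. fail to reject H0.

R = 8, z = 0.3028, p = 0.762069, fail to reject H0.


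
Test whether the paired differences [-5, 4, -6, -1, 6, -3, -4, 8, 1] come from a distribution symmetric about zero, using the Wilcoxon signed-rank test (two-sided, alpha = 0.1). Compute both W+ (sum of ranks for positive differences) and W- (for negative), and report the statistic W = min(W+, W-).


Step 1: Drop any zero differences (none here) and take |d_i|.
|d| = [5, 4, 6, 1, 6, 3, 4, 8, 1]
Step 2: Midrank |d_i| (ties get averaged ranks).
ranks: |5|->6, |4|->4.5, |6|->7.5, |1|->1.5, |6|->7.5, |3|->3, |4|->4.5, |8|->9, |1|->1.5
Step 3: Attach original signs; sum ranks with positive sign and with negative sign.
W+ = 4.5 + 7.5 + 9 + 1.5 = 22.5
W- = 6 + 7.5 + 1.5 + 3 + 4.5 = 22.5
(Check: W+ + W- = 45 should equal n(n+1)/2 = 45.)
Step 4: Test statistic W = min(W+, W-) = 22.5.
Step 5: Ties in |d|, so use the tie-corrected normal approximation.
        E[W] = n(n+1)/4 = 9*10/4 = 22.5.
        Tie groups: |d|=1 (t=2), |d|=4 (t=2), |d|=6 (t=2); sum(t^3 - t) = 18.
        Var[W] = n(n+1)(2n+1)/24 - sum(t^3-t)/48 = 1710/24 - 18/48 = 70.875.
        z = (W - E[W]) / sqrt(Var[W]) = (22.5 - 22.5) / 8.4187 = 0.0000.
        Two-sided p = 2*Phi(z) = 1.000000.
Step 6: alpha = 0.1. fail to reject H0.

W+ = 22.5, W- = 22.5, W = min = 22.5, p = 1.000000, fail to reject H0.


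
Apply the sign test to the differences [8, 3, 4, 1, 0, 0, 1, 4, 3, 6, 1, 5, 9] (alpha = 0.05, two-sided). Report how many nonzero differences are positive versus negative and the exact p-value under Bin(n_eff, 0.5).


Step 1: Discard zero differences. Original n = 13; n_eff = number of nonzero differences = 11.
Nonzero differences (with sign): +8, +3, +4, +1, +1, +4, +3, +6, +1, +5, +9
Step 2: Count signs: positive = 11, negative = 0.
Step 3: Under H0: P(positive) = 0.5, so the number of positives S ~ Bin(11, 0.5).
Step 4: Two-sided exact p-value = sum of Bin(11,0.5) probabilities at or below the observed probability = 0.000977.
Step 5: alpha = 0.05. reject H0.

n_eff = 11, pos = 11, neg = 0, p = 0.000977, reject H0.


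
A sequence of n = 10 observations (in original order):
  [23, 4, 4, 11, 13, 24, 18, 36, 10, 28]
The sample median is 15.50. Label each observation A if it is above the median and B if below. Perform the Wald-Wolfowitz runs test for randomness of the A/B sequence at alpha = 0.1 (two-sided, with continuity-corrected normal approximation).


Step 1: Compute median = 15.50; label A = above, B = below.
Labels in order: ABBBBAAABA  (n_A = 5, n_B = 5)
Step 2: Count runs R = 5.
Step 3: Under H0 (random ordering), E[R] = 2*n_A*n_B/(n_A+n_B) + 1 = 2*5*5/10 + 1 = 6.0000.
        Var[R] = 2*n_A*n_B*(2*n_A*n_B - n_A - n_B) / ((n_A+n_B)^2 * (n_A+n_B-1)) = 2000/900 = 2.2222.
        SD[R] = 1.4907.
Step 4: Continuity-corrected z = (R + 0.5 - E[R]) / SD[R] = (5 + 0.5 - 6.0000) / 1.4907 = -0.3354.
Step 5: Two-sided p-value via normal approximation = 2*(1 - Phi(|z|)) = 0.737316.
Step 6: alpha = 0.1. fail to reject H0.

R = 5, z = -0.3354, p = 0.737316, fail to reject H0.


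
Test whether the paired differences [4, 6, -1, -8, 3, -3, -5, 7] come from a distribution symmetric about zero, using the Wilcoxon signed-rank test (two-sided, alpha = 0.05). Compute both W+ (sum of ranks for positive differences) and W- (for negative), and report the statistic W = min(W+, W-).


Step 1: Drop any zero differences (none here) and take |d_i|.
|d| = [4, 6, 1, 8, 3, 3, 5, 7]
Step 2: Midrank |d_i| (ties get averaged ranks).
ranks: |4|->4, |6|->6, |1|->1, |8|->8, |3|->2.5, |3|->2.5, |5|->5, |7|->7
Step 3: Attach original signs; sum ranks with positive sign and with negative sign.
W+ = 4 + 6 + 2.5 + 7 = 19.5
W- = 1 + 8 + 2.5 + 5 = 16.5
(Check: W+ + W- = 36 should equal n(n+1)/2 = 36.)
Step 4: Test statistic W = min(W+, W-) = 16.5.
Step 5: Ties in |d|, so use the tie-corrected normal approximation.
        E[W] = n(n+1)/4 = 8*9/4 = 18.
        Tie groups: |d|=3 (t=2); sum(t^3 - t) = 6.
        Var[W] = n(n+1)(2n+1)/24 - sum(t^3-t)/48 = 1224/24 - 6/48 = 50.875.
        z = (W - E[W]) / sqrt(Var[W]) = (16.5 - 18) / 7.1327 = -0.2103.
        Two-sided p = 2*Phi(z) = 0.833434.
Step 6: alpha = 0.05. fail to reject H0.

W+ = 19.5, W- = 16.5, W = min = 16.5, p = 0.833434, fail to reject H0.


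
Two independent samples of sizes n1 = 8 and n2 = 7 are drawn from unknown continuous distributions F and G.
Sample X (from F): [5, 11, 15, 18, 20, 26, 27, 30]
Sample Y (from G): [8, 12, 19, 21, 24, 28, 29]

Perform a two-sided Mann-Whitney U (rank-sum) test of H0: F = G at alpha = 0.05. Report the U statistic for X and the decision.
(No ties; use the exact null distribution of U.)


Step 1: Combine and sort all 15 observations; assign midranks.
sorted (value, group): (5,X), (8,Y), (11,X), (12,Y), (15,X), (18,X), (19,Y), (20,X), (21,Y), (24,Y), (26,X), (27,X), (28,Y), (29,Y), (30,X)
ranks: 5->1, 8->2, 11->3, 12->4, 15->5, 18->6, 19->7, 20->8, 21->9, 24->10, 26->11, 27->12, 28->13, 29->14, 30->15
Step 2: Rank sum for X: R1 = 1 + 3 + 5 + 6 + 8 + 11 + 12 + 15 = 61.
Step 3: U_X = R1 - n1(n1+1)/2 = 61 - 8*9/2 = 61 - 36 = 25.
       U_Y = n1*n2 - U_X = 56 - 25 = 31.
Step 4: No ties, so the exact null distribution of U (based on enumerating the C(15,8) = 6435 equally likely rank assignments) gives the two-sided p-value.
Step 5: p-value = 0.778866; compare to alpha = 0.05. fail to reject H0.

U_X = 25, p = 0.778866, fail to reject H0 at alpha = 0.05.


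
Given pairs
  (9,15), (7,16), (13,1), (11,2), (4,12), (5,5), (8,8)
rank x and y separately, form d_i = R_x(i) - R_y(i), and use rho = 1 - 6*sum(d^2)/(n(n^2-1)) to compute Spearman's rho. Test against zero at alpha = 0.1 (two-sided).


Step 1: Rank x and y separately (midranks; no ties here).
rank(x): 9->5, 7->3, 13->7, 11->6, 4->1, 5->2, 8->4
rank(y): 15->6, 16->7, 1->1, 2->2, 12->5, 5->3, 8->4
Step 2: d_i = R_x(i) - R_y(i); compute d_i^2.
  (5-6)^2=1, (3-7)^2=16, (7-1)^2=36, (6-2)^2=16, (1-5)^2=16, (2-3)^2=1, (4-4)^2=0
sum(d^2) = 86.
Step 3: rho = 1 - 6*86 / (7*(7^2 - 1)) = 1 - 516/336 = -0.535714.
Step 4: Under H0, t = rho * sqrt((n-2)/(1-rho^2)) = -1.4186 ~ t(5).
Step 5: Two-sided p-value from the t-distribution with 5 df = 0.215217.
Step 6: alpha = 0.1. fail to reject H0.

rho = -0.5357, p = 0.215217, fail to reject H0 at alpha = 0.1.


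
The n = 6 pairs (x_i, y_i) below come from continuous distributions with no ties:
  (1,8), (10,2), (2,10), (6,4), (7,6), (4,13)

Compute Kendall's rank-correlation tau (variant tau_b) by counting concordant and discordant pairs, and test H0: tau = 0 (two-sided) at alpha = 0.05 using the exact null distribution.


Step 1: Enumerate the 15 unordered pairs (i,j) with i<j and classify each by sign(x_j-x_i) * sign(y_j-y_i).
  (1,2):dx=+9,dy=-6->D; (1,3):dx=+1,dy=+2->C; (1,4):dx=+5,dy=-4->D; (1,5):dx=+6,dy=-2->D
  (1,6):dx=+3,dy=+5->C; (2,3):dx=-8,dy=+8->D; (2,4):dx=-4,dy=+2->D; (2,5):dx=-3,dy=+4->D
  (2,6):dx=-6,dy=+11->D; (3,4):dx=+4,dy=-6->D; (3,5):dx=+5,dy=-4->D; (3,6):dx=+2,dy=+3->C
  (4,5):dx=+1,dy=+2->C; (4,6):dx=-2,dy=+9->D; (5,6):dx=-3,dy=+7->D
Step 2: C = 4, D = 11, total pairs = 15.
Step 3: tau = (C - D)/(n(n-1)/2) = (4 - 11)/15 = -0.466667.
Step 4: Exact two-sided p-value (enumerate n! = 720 permutations of y under H0): p = 0.272222.
Step 5: alpha = 0.05. fail to reject H0.

tau_b = -0.4667 (C=4, D=11), p = 0.272222, fail to reject H0.


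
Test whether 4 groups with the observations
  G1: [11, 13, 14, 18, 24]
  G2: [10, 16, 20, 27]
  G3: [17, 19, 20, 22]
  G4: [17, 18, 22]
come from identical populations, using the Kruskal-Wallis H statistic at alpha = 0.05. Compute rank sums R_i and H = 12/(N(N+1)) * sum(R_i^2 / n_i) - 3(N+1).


Step 1: Combine all N = 16 observations and assign midranks.
sorted (value, group, rank): (10,G2,1), (11,G1,2), (13,G1,3), (14,G1,4), (16,G2,5), (17,G3,6.5), (17,G4,6.5), (18,G1,8.5), (18,G4,8.5), (19,G3,10), (20,G2,11.5), (20,G3,11.5), (22,G3,13.5), (22,G4,13.5), (24,G1,15), (27,G2,16)
Step 2: Sum ranks within each group.
R_1 = 32.5 (n_1 = 5)
R_2 = 33.5 (n_2 = 4)
R_3 = 41.5 (n_3 = 4)
R_4 = 28.5 (n_4 = 3)
Step 3: H = 12/(N(N+1)) * sum(R_i^2/n_i) - 3(N+1)
     = 12/(16*17) * (32.5^2/5 + 33.5^2/4 + 41.5^2/4 + 28.5^2/3) - 3*17
     = 0.044118 * 1193.12 - 51
     = 1.637868.
Step 4: Ties present; correction factor C = 1 - 24/(16^3 - 16) = 0.994118. Corrected H = 1.637868 / 0.994118 = 1.647559.
Step 5: Under H0, H ~ chi^2(3); p-value = 0.648655.
Step 6: alpha = 0.05. fail to reject H0.

H = 1.6476, df = 3, p = 0.648655, fail to reject H0.


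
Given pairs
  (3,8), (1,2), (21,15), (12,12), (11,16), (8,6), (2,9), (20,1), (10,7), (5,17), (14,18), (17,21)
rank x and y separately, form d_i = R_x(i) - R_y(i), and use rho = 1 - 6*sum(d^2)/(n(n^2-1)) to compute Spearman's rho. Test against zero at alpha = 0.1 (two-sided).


Step 1: Rank x and y separately (midranks; no ties here).
rank(x): 3->3, 1->1, 21->12, 12->8, 11->7, 8->5, 2->2, 20->11, 10->6, 5->4, 14->9, 17->10
rank(y): 8->5, 2->2, 15->8, 12->7, 16->9, 6->3, 9->6, 1->1, 7->4, 17->10, 18->11, 21->12
Step 2: d_i = R_x(i) - R_y(i); compute d_i^2.
  (3-5)^2=4, (1-2)^2=1, (12-8)^2=16, (8-7)^2=1, (7-9)^2=4, (5-3)^2=4, (2-6)^2=16, (11-1)^2=100, (6-4)^2=4, (4-10)^2=36, (9-11)^2=4, (10-12)^2=4
sum(d^2) = 194.
Step 3: rho = 1 - 6*194 / (12*(12^2 - 1)) = 1 - 1164/1716 = 0.321678.
Step 4: Under H0, t = rho * sqrt((n-2)/(1-rho^2)) = 1.0743 ~ t(10).
Step 5: Two-sided p-value from the t-distribution with 10 df = 0.307910.
Step 6: alpha = 0.1. fail to reject H0.

rho = 0.3217, p = 0.307910, fail to reject H0 at alpha = 0.1.


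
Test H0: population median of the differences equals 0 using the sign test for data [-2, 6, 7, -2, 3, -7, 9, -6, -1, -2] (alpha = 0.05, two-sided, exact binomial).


Step 1: Discard zero differences. Original n = 10; n_eff = number of nonzero differences = 10.
Nonzero differences (with sign): -2, +6, +7, -2, +3, -7, +9, -6, -1, -2
Step 2: Count signs: positive = 4, negative = 6.
Step 3: Under H0: P(positive) = 0.5, so the number of positives S ~ Bin(10, 0.5).
Step 4: Two-sided exact p-value = sum of Bin(10,0.5) probabilities at or below the observed probability = 0.753906.
Step 5: alpha = 0.05. fail to reject H0.

n_eff = 10, pos = 4, neg = 6, p = 0.753906, fail to reject H0.


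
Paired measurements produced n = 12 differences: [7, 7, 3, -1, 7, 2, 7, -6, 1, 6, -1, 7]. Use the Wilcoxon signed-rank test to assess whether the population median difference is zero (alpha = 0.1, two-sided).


Step 1: Drop any zero differences (none here) and take |d_i|.
|d| = [7, 7, 3, 1, 7, 2, 7, 6, 1, 6, 1, 7]
Step 2: Midrank |d_i| (ties get averaged ranks).
ranks: |7|->10, |7|->10, |3|->5, |1|->2, |7|->10, |2|->4, |7|->10, |6|->6.5, |1|->2, |6|->6.5, |1|->2, |7|->10
Step 3: Attach original signs; sum ranks with positive sign and with negative sign.
W+ = 10 + 10 + 5 + 10 + 4 + 10 + 2 + 6.5 + 10 = 67.5
W- = 2 + 6.5 + 2 = 10.5
(Check: W+ + W- = 78 should equal n(n+1)/2 = 78.)
Step 4: Test statistic W = min(W+, W-) = 10.5.
Step 5: Ties in |d|, so use the tie-corrected normal approximation.
        E[W] = n(n+1)/4 = 12*13/4 = 39.
        Tie groups: |d|=1 (t=3), |d|=6 (t=2), |d|=7 (t=5); sum(t^3 - t) = 150.
        Var[W] = n(n+1)(2n+1)/24 - sum(t^3-t)/48 = 3900/24 - 150/48 = 159.375.
        z = (W - E[W]) / sqrt(Var[W]) = (10.5 - 39) / 12.6244 = -2.2575.
        Two-sided p = 2*Phi(z) = 0.023975.
Step 6: alpha = 0.1. reject H0.

W+ = 67.5, W- = 10.5, W = min = 10.5, p = 0.023975, reject H0.


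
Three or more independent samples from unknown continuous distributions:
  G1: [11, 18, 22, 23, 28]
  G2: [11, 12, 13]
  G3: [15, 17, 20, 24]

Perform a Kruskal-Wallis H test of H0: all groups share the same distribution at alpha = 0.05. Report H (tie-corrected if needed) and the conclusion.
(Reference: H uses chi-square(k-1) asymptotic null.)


Step 1: Combine all N = 12 observations and assign midranks.
sorted (value, group, rank): (11,G1,1.5), (11,G2,1.5), (12,G2,3), (13,G2,4), (15,G3,5), (17,G3,6), (18,G1,7), (20,G3,8), (22,G1,9), (23,G1,10), (24,G3,11), (28,G1,12)
Step 2: Sum ranks within each group.
R_1 = 39.5 (n_1 = 5)
R_2 = 8.5 (n_2 = 3)
R_3 = 30 (n_3 = 4)
Step 3: H = 12/(N(N+1)) * sum(R_i^2/n_i) - 3(N+1)
     = 12/(12*13) * (39.5^2/5 + 8.5^2/3 + 30^2/4) - 3*13
     = 0.076923 * 561.133 - 39
     = 4.164103.
Step 4: Ties present; correction factor C = 1 - 6/(12^3 - 12) = 0.996503. Corrected H = 4.164103 / 0.996503 = 4.178713.
Step 5: Under H0, H ~ chi^2(2); p-value = 0.123767.
Step 6: alpha = 0.05. fail to reject H0.

H = 4.1787, df = 2, p = 0.123767, fail to reject H0.


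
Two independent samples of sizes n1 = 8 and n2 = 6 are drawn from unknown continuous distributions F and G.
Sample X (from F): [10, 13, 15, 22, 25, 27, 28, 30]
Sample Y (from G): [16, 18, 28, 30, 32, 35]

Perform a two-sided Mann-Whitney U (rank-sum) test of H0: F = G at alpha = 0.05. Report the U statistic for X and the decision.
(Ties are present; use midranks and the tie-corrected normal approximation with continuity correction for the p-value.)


Step 1: Combine and sort all 14 observations; assign midranks.
sorted (value, group): (10,X), (13,X), (15,X), (16,Y), (18,Y), (22,X), (25,X), (27,X), (28,X), (28,Y), (30,X), (30,Y), (32,Y), (35,Y)
ranks: 10->1, 13->2, 15->3, 16->4, 18->5, 22->6, 25->7, 27->8, 28->9.5, 28->9.5, 30->11.5, 30->11.5, 32->13, 35->14
Step 2: Rank sum for X: R1 = 1 + 2 + 3 + 6 + 7 + 8 + 9.5 + 11.5 = 48.
Step 3: U_X = R1 - n1(n1+1)/2 = 48 - 8*9/2 = 48 - 36 = 12.
       U_Y = n1*n2 - U_X = 48 - 12 = 36.
Step 4: Ties are present, so use the tie-corrected normal approximation (with continuity correction) for the p-value.
Step 5: p-value = 0.136773; compare to alpha = 0.05. fail to reject H0.

U_X = 12, p = 0.136773, fail to reject H0 at alpha = 0.05.


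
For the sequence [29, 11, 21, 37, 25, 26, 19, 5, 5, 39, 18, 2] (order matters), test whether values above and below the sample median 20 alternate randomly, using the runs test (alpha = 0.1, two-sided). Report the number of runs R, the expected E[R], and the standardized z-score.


Step 1: Compute median = 20; label A = above, B = below.
Labels in order: ABAAAABBBABB  (n_A = 6, n_B = 6)
Step 2: Count runs R = 6.
Step 3: Under H0 (random ordering), E[R] = 2*n_A*n_B/(n_A+n_B) + 1 = 2*6*6/12 + 1 = 7.0000.
        Var[R] = 2*n_A*n_B*(2*n_A*n_B - n_A - n_B) / ((n_A+n_B)^2 * (n_A+n_B-1)) = 4320/1584 = 2.7273.
        SD[R] = 1.6514.
Step 4: Continuity-corrected z = (R + 0.5 - E[R]) / SD[R] = (6 + 0.5 - 7.0000) / 1.6514 = -0.3028.
Step 5: Two-sided p-value via normal approximation = 2*(1 - Phi(|z|)) = 0.762069.
Step 6: alpha = 0.1. fail to reject H0.

R = 6, z = -0.3028, p = 0.762069, fail to reject H0.


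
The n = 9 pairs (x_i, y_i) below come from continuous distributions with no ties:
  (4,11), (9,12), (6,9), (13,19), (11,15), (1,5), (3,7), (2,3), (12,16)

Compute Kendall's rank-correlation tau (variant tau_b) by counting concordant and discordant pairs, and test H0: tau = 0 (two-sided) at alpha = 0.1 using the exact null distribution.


Step 1: Enumerate the 36 unordered pairs (i,j) with i<j and classify each by sign(x_j-x_i) * sign(y_j-y_i).
  (1,2):dx=+5,dy=+1->C; (1,3):dx=+2,dy=-2->D; (1,4):dx=+9,dy=+8->C; (1,5):dx=+7,dy=+4->C
  (1,6):dx=-3,dy=-6->C; (1,7):dx=-1,dy=-4->C; (1,8):dx=-2,dy=-8->C; (1,9):dx=+8,dy=+5->C
  (2,3):dx=-3,dy=-3->C; (2,4):dx=+4,dy=+7->C; (2,5):dx=+2,dy=+3->C; (2,6):dx=-8,dy=-7->C
  (2,7):dx=-6,dy=-5->C; (2,8):dx=-7,dy=-9->C; (2,9):dx=+3,dy=+4->C; (3,4):dx=+7,dy=+10->C
  (3,5):dx=+5,dy=+6->C; (3,6):dx=-5,dy=-4->C; (3,7):dx=-3,dy=-2->C; (3,8):dx=-4,dy=-6->C
  (3,9):dx=+6,dy=+7->C; (4,5):dx=-2,dy=-4->C; (4,6):dx=-12,dy=-14->C; (4,7):dx=-10,dy=-12->C
  (4,8):dx=-11,dy=-16->C; (4,9):dx=-1,dy=-3->C; (5,6):dx=-10,dy=-10->C; (5,7):dx=-8,dy=-8->C
  (5,8):dx=-9,dy=-12->C; (5,9):dx=+1,dy=+1->C; (6,7):dx=+2,dy=+2->C; (6,8):dx=+1,dy=-2->D
  (6,9):dx=+11,dy=+11->C; (7,8):dx=-1,dy=-4->C; (7,9):dx=+9,dy=+9->C; (8,9):dx=+10,dy=+13->C
Step 2: C = 34, D = 2, total pairs = 36.
Step 3: tau = (C - D)/(n(n-1)/2) = (34 - 2)/36 = 0.888889.
Step 4: Exact two-sided p-value (enumerate n! = 362880 permutations of y under H0): p = 0.000243.
Step 5: alpha = 0.1. reject H0.

tau_b = 0.8889 (C=34, D=2), p = 0.000243, reject H0.


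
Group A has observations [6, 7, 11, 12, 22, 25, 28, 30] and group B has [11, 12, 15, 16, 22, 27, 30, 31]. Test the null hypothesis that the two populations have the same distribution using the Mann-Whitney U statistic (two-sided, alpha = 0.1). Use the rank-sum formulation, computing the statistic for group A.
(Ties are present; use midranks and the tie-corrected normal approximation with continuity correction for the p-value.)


Step 1: Combine and sort all 16 observations; assign midranks.
sorted (value, group): (6,X), (7,X), (11,X), (11,Y), (12,X), (12,Y), (15,Y), (16,Y), (22,X), (22,Y), (25,X), (27,Y), (28,X), (30,X), (30,Y), (31,Y)
ranks: 6->1, 7->2, 11->3.5, 11->3.5, 12->5.5, 12->5.5, 15->7, 16->8, 22->9.5, 22->9.5, 25->11, 27->12, 28->13, 30->14.5, 30->14.5, 31->16
Step 2: Rank sum for X: R1 = 1 + 2 + 3.5 + 5.5 + 9.5 + 11 + 13 + 14.5 = 60.
Step 3: U_X = R1 - n1(n1+1)/2 = 60 - 8*9/2 = 60 - 36 = 24.
       U_Y = n1*n2 - U_X = 64 - 24 = 40.
Step 4: Ties are present, so use the tie-corrected normal approximation (with continuity correction) for the p-value.
Step 5: p-value = 0.429537; compare to alpha = 0.1. fail to reject H0.

U_X = 24, p = 0.429537, fail to reject H0 at alpha = 0.1.


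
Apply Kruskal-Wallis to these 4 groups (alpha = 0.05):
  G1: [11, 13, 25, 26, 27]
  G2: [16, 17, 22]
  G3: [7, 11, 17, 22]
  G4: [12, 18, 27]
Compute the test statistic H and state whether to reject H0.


Step 1: Combine all N = 15 observations and assign midranks.
sorted (value, group, rank): (7,G3,1), (11,G1,2.5), (11,G3,2.5), (12,G4,4), (13,G1,5), (16,G2,6), (17,G2,7.5), (17,G3,7.5), (18,G4,9), (22,G2,10.5), (22,G3,10.5), (25,G1,12), (26,G1,13), (27,G1,14.5), (27,G4,14.5)
Step 2: Sum ranks within each group.
R_1 = 47 (n_1 = 5)
R_2 = 24 (n_2 = 3)
R_3 = 21.5 (n_3 = 4)
R_4 = 27.5 (n_4 = 3)
Step 3: H = 12/(N(N+1)) * sum(R_i^2/n_i) - 3(N+1)
     = 12/(15*16) * (47^2/5 + 24^2/3 + 21.5^2/4 + 27.5^2/3) - 3*16
     = 0.050000 * 1001.45 - 48
     = 2.072292.
Step 4: Ties present; correction factor C = 1 - 24/(15^3 - 15) = 0.992857. Corrected H = 2.072292 / 0.992857 = 2.087200.
Step 5: Under H0, H ~ chi^2(3); p-value = 0.554507.
Step 6: alpha = 0.05. fail to reject H0.

H = 2.0872, df = 3, p = 0.554507, fail to reject H0.


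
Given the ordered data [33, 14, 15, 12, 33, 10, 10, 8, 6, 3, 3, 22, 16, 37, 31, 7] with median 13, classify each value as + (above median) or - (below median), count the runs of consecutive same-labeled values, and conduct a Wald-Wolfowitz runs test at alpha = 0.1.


Step 1: Compute median = 13; label A = above, B = below.
Labels in order: AAABABBBBBBAAAAB  (n_A = 8, n_B = 8)
Step 2: Count runs R = 6.
Step 3: Under H0 (random ordering), E[R] = 2*n_A*n_B/(n_A+n_B) + 1 = 2*8*8/16 + 1 = 9.0000.
        Var[R] = 2*n_A*n_B*(2*n_A*n_B - n_A - n_B) / ((n_A+n_B)^2 * (n_A+n_B-1)) = 14336/3840 = 3.7333.
        SD[R] = 1.9322.
Step 4: Continuity-corrected z = (R + 0.5 - E[R]) / SD[R] = (6 + 0.5 - 9.0000) / 1.9322 = -1.2939.
Step 5: Two-sided p-value via normal approximation = 2*(1 - Phi(|z|)) = 0.195709.
Step 6: alpha = 0.1. fail to reject H0.

R = 6, z = -1.2939, p = 0.195709, fail to reject H0.


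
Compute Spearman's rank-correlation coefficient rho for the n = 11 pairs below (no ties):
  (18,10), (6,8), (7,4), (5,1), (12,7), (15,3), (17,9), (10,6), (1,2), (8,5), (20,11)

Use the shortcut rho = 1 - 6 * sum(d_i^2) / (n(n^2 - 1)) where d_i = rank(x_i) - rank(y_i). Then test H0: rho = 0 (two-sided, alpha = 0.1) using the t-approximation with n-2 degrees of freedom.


Step 1: Rank x and y separately (midranks; no ties here).
rank(x): 18->10, 6->3, 7->4, 5->2, 12->7, 15->8, 17->9, 10->6, 1->1, 8->5, 20->11
rank(y): 10->10, 8->8, 4->4, 1->1, 7->7, 3->3, 9->9, 6->6, 2->2, 5->5, 11->11
Step 2: d_i = R_x(i) - R_y(i); compute d_i^2.
  (10-10)^2=0, (3-8)^2=25, (4-4)^2=0, (2-1)^2=1, (7-7)^2=0, (8-3)^2=25, (9-9)^2=0, (6-6)^2=0, (1-2)^2=1, (5-5)^2=0, (11-11)^2=0
sum(d^2) = 52.
Step 3: rho = 1 - 6*52 / (11*(11^2 - 1)) = 1 - 312/1320 = 0.763636.
Step 4: Under H0, t = rho * sqrt((n-2)/(1-rho^2)) = 3.5482 ~ t(9).
Step 5: Two-sided p-value from the t-distribution with 9 df = 0.006233.
Step 6: alpha = 0.1. reject H0.

rho = 0.7636, p = 0.006233, reject H0 at alpha = 0.1.


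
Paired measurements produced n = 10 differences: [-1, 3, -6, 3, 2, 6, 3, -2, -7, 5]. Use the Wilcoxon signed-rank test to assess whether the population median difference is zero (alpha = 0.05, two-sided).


Step 1: Drop any zero differences (none here) and take |d_i|.
|d| = [1, 3, 6, 3, 2, 6, 3, 2, 7, 5]
Step 2: Midrank |d_i| (ties get averaged ranks).
ranks: |1|->1, |3|->5, |6|->8.5, |3|->5, |2|->2.5, |6|->8.5, |3|->5, |2|->2.5, |7|->10, |5|->7
Step 3: Attach original signs; sum ranks with positive sign and with negative sign.
W+ = 5 + 5 + 2.5 + 8.5 + 5 + 7 = 33
W- = 1 + 8.5 + 2.5 + 10 = 22
(Check: W+ + W- = 55 should equal n(n+1)/2 = 55.)
Step 4: Test statistic W = min(W+, W-) = 22.
Step 5: Ties in |d|, so use the tie-corrected normal approximation.
        E[W] = n(n+1)/4 = 10*11/4 = 27.5.
        Tie groups: |d|=2 (t=2), |d|=3 (t=3), |d|=6 (t=2); sum(t^3 - t) = 36.
        Var[W] = n(n+1)(2n+1)/24 - sum(t^3-t)/48 = 2310/24 - 36/48 = 95.5.
        z = (W - E[W]) / sqrt(Var[W]) = (22 - 27.5) / 9.7724 = -0.5628.
        Two-sided p = 2*Phi(z) = 0.573565.
Step 6: alpha = 0.05. fail to reject H0.

W+ = 33, W- = 22, W = min = 22, p = 0.573565, fail to reject H0.


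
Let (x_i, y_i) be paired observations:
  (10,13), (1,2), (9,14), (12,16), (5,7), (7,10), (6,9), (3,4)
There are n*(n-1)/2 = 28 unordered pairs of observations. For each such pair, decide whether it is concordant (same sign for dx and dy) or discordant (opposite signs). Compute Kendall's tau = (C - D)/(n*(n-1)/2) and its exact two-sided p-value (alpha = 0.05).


Step 1: Enumerate the 28 unordered pairs (i,j) with i<j and classify each by sign(x_j-x_i) * sign(y_j-y_i).
  (1,2):dx=-9,dy=-11->C; (1,3):dx=-1,dy=+1->D; (1,4):dx=+2,dy=+3->C; (1,5):dx=-5,dy=-6->C
  (1,6):dx=-3,dy=-3->C; (1,7):dx=-4,dy=-4->C; (1,8):dx=-7,dy=-9->C; (2,3):dx=+8,dy=+12->C
  (2,4):dx=+11,dy=+14->C; (2,5):dx=+4,dy=+5->C; (2,6):dx=+6,dy=+8->C; (2,7):dx=+5,dy=+7->C
  (2,8):dx=+2,dy=+2->C; (3,4):dx=+3,dy=+2->C; (3,5):dx=-4,dy=-7->C; (3,6):dx=-2,dy=-4->C
  (3,7):dx=-3,dy=-5->C; (3,8):dx=-6,dy=-10->C; (4,5):dx=-7,dy=-9->C; (4,6):dx=-5,dy=-6->C
  (4,7):dx=-6,dy=-7->C; (4,8):dx=-9,dy=-12->C; (5,6):dx=+2,dy=+3->C; (5,7):dx=+1,dy=+2->C
  (5,8):dx=-2,dy=-3->C; (6,7):dx=-1,dy=-1->C; (6,8):dx=-4,dy=-6->C; (7,8):dx=-3,dy=-5->C
Step 2: C = 27, D = 1, total pairs = 28.
Step 3: tau = (C - D)/(n(n-1)/2) = (27 - 1)/28 = 0.928571.
Step 4: Exact two-sided p-value (enumerate n! = 40320 permutations of y under H0): p = 0.000397.
Step 5: alpha = 0.05. reject H0.

tau_b = 0.9286 (C=27, D=1), p = 0.000397, reject H0.


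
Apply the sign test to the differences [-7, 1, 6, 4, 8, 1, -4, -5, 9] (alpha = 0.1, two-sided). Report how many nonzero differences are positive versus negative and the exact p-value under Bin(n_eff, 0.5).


Step 1: Discard zero differences. Original n = 9; n_eff = number of nonzero differences = 9.
Nonzero differences (with sign): -7, +1, +6, +4, +8, +1, -4, -5, +9
Step 2: Count signs: positive = 6, negative = 3.
Step 3: Under H0: P(positive) = 0.5, so the number of positives S ~ Bin(9, 0.5).
Step 4: Two-sided exact p-value = sum of Bin(9,0.5) probabilities at or below the observed probability = 0.507812.
Step 5: alpha = 0.1. fail to reject H0.

n_eff = 9, pos = 6, neg = 3, p = 0.507812, fail to reject H0.


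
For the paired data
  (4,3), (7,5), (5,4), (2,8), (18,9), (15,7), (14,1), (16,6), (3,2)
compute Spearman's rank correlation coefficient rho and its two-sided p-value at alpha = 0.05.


Step 1: Rank x and y separately (midranks; no ties here).
rank(x): 4->3, 7->5, 5->4, 2->1, 18->9, 15->7, 14->6, 16->8, 3->2
rank(y): 3->3, 5->5, 4->4, 8->8, 9->9, 7->7, 1->1, 6->6, 2->2
Step 2: d_i = R_x(i) - R_y(i); compute d_i^2.
  (3-3)^2=0, (5-5)^2=0, (4-4)^2=0, (1-8)^2=49, (9-9)^2=0, (7-7)^2=0, (6-1)^2=25, (8-6)^2=4, (2-2)^2=0
sum(d^2) = 78.
Step 3: rho = 1 - 6*78 / (9*(9^2 - 1)) = 1 - 468/720 = 0.350000.
Step 4: Under H0, t = rho * sqrt((n-2)/(1-rho^2)) = 0.9885 ~ t(7).
Step 5: Two-sided p-value from the t-distribution with 7 df = 0.355820.
Step 6: alpha = 0.05. fail to reject H0.

rho = 0.3500, p = 0.355820, fail to reject H0 at alpha = 0.05.


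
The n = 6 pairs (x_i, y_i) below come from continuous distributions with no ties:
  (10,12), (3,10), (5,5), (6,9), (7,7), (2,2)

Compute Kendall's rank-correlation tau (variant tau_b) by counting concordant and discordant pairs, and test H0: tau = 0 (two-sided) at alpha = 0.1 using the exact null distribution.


Step 1: Enumerate the 15 unordered pairs (i,j) with i<j and classify each by sign(x_j-x_i) * sign(y_j-y_i).
  (1,2):dx=-7,dy=-2->C; (1,3):dx=-5,dy=-7->C; (1,4):dx=-4,dy=-3->C; (1,5):dx=-3,dy=-5->C
  (1,6):dx=-8,dy=-10->C; (2,3):dx=+2,dy=-5->D; (2,4):dx=+3,dy=-1->D; (2,5):dx=+4,dy=-3->D
  (2,6):dx=-1,dy=-8->C; (3,4):dx=+1,dy=+4->C; (3,5):dx=+2,dy=+2->C; (3,6):dx=-3,dy=-3->C
  (4,5):dx=+1,dy=-2->D; (4,6):dx=-4,dy=-7->C; (5,6):dx=-5,dy=-5->C
Step 2: C = 11, D = 4, total pairs = 15.
Step 3: tau = (C - D)/(n(n-1)/2) = (11 - 4)/15 = 0.466667.
Step 4: Exact two-sided p-value (enumerate n! = 720 permutations of y under H0): p = 0.272222.
Step 5: alpha = 0.1. fail to reject H0.

tau_b = 0.4667 (C=11, D=4), p = 0.272222, fail to reject H0.


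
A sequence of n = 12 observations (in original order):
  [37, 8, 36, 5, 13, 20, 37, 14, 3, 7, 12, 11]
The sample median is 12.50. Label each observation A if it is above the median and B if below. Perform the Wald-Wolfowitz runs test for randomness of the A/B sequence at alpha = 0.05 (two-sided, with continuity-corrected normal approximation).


Step 1: Compute median = 12.50; label A = above, B = below.
Labels in order: ABABAAAABBBB  (n_A = 6, n_B = 6)
Step 2: Count runs R = 6.
Step 3: Under H0 (random ordering), E[R] = 2*n_A*n_B/(n_A+n_B) + 1 = 2*6*6/12 + 1 = 7.0000.
        Var[R] = 2*n_A*n_B*(2*n_A*n_B - n_A - n_B) / ((n_A+n_B)^2 * (n_A+n_B-1)) = 4320/1584 = 2.7273.
        SD[R] = 1.6514.
Step 4: Continuity-corrected z = (R + 0.5 - E[R]) / SD[R] = (6 + 0.5 - 7.0000) / 1.6514 = -0.3028.
Step 5: Two-sided p-value via normal approximation = 2*(1 - Phi(|z|)) = 0.762069.
Step 6: alpha = 0.05. fail to reject H0.

R = 6, z = -0.3028, p = 0.762069, fail to reject H0.


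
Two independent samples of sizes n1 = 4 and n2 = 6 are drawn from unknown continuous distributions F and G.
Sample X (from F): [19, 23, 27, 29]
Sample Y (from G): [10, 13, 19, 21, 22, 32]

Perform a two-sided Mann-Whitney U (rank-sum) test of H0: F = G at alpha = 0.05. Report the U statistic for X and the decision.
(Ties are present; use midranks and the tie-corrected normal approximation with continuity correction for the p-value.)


Step 1: Combine and sort all 10 observations; assign midranks.
sorted (value, group): (10,Y), (13,Y), (19,X), (19,Y), (21,Y), (22,Y), (23,X), (27,X), (29,X), (32,Y)
ranks: 10->1, 13->2, 19->3.5, 19->3.5, 21->5, 22->6, 23->7, 27->8, 29->9, 32->10
Step 2: Rank sum for X: R1 = 3.5 + 7 + 8 + 9 = 27.5.
Step 3: U_X = R1 - n1(n1+1)/2 = 27.5 - 4*5/2 = 27.5 - 10 = 17.5.
       U_Y = n1*n2 - U_X = 24 - 17.5 = 6.5.
Step 4: Ties are present, so use the tie-corrected normal approximation (with continuity correction) for the p-value.
Step 5: p-value = 0.284958; compare to alpha = 0.05. fail to reject H0.

U_X = 17.5, p = 0.284958, fail to reject H0 at alpha = 0.05.
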